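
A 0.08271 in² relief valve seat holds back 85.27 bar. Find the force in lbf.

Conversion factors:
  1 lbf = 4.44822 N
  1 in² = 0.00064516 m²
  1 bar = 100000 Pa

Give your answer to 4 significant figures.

102.3 lbf

85.27 bar × 100000 → 8.527×10⁶ Pa
0.08271 in² × 0.00064516 → 5.33612×10⁻⁵ m²
F = P × A = 8.527×10⁶ Pa × 5.33612×10⁻⁵ m² = 455.011 N
455.011 N ÷ (4.44822 N/lbf) = 102.291 lbf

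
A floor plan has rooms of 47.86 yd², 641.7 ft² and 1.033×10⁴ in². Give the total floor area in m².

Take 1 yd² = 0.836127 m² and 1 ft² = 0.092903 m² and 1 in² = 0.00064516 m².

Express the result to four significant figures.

106.3 m²

47.86 yd² × 0.836127 → 40.017 m²
641.7 ft² × 0.092903 → 59.6159 m²
1.033×10⁴ in² × 0.00064516 → 6.6645 m²
Combined: 40.017 + 59.6159 + 6.6645 = 106.297 m²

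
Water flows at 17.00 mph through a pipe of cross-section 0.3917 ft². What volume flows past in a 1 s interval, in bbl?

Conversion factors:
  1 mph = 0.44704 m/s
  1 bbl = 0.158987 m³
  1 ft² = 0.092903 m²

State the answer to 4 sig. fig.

1.739 bbl

17.00 mph × 0.44704 → 7.59968 m/s
0.3917 ft² × 0.092903 → 0.0363901 m²
V = v × A × t = 7.59968 m/s × 0.0363901 m² × 1 s = 0.276553 m³
0.276553 m³ ÷ (0.158987 m³/bbl) = 1.73947 bbl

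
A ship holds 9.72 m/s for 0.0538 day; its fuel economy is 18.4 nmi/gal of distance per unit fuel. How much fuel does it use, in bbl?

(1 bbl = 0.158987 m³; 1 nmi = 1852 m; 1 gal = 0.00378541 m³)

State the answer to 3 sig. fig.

0.0538 day → 4648.32 s
d = v × t = 9.72 × 4648.32 = 45181.7 m
18.4 nmi/gal → 9.00214×10⁶ m/m³
V = d / (distance per unit fuel) = 45181.7 / 9.00214×10⁶ = 0.005019 m³
In bbl: 0.005019 / 0.158987 = 0.0315686 bbl

0.0316 bbl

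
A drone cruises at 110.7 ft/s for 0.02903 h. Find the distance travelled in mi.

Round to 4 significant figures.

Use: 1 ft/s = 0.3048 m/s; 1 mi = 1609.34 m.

2.191 mi

110.7 ft/s × 0.3048 → 33.7414 m/s
0.02903 h × 3600 → 104.508 s
d = v × t = 33.7414 m/s × 104.508 s = 3526.25 m
3526.25 m ÷ (1609.34 m/mi) = 2.19112 mi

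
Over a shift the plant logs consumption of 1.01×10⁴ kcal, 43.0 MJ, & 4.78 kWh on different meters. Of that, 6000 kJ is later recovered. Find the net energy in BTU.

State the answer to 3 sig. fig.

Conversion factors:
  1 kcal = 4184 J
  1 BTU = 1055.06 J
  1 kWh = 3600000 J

1.01×10⁴ kcal × 4184 = 4.22584×10⁷ J
43.0 MJ × 1000000 = 4.3×10⁷ J
4.78 kWh × 3600000 = 1.7208×10⁷ J
6000 kJ × 1000 = 6×10⁶ J
Sum: 4.22584×10⁷ + 4.3×10⁷ + 1.7208×10⁷ − 6×10⁶ = 9.64664×10⁷ J
In BTU: 9.64664×10⁷ / 1055.06 = 91432.1 BTU

9.14×10⁴ BTU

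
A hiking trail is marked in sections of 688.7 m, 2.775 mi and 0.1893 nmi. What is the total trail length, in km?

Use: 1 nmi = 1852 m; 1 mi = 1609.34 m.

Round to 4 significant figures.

688.7 m (already m)
2.775 mi × 1609.34 = 4465.92 m
0.1893 nmi × 1852 = 350.584 m
Combined: 688.7 + 4465.92 + 350.584 = 5505.2 m
In km: 5505.2 / 1000 = 5.5052 km

5.505 km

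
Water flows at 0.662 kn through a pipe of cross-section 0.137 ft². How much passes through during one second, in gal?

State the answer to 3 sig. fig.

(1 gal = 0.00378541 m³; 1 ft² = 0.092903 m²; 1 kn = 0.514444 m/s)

1.15 gal

0.662 kn × 0.514444 = 0.340562 m/s
0.137 ft² × 0.092903 = 0.0127277 m²
V = v × A × t = 0.340562 m/s × 0.0127277 m² × 1 s = 0.00433457 m³
0.00433457 m³ ÷ (0.00378541 m³/gal) = 1.14507 gal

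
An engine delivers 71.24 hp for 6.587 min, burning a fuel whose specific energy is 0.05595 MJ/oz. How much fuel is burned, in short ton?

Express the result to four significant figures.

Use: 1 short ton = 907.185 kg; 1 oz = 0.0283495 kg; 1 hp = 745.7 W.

0.01173 short ton

71.24 hp → 53123.7 W
6.587 min → 395.22 s
E = P × t = 53123.7 × 395.22 = 2.09955×10⁷ J
0.05595 MJ/oz → 1.97358×10⁶ J/kg
m = E / e_s = 2.09955×10⁷ / 1.97358×10⁶ = 10.6383 kg
In short ton: 10.6383 / 907.185 = 0.0117267 short ton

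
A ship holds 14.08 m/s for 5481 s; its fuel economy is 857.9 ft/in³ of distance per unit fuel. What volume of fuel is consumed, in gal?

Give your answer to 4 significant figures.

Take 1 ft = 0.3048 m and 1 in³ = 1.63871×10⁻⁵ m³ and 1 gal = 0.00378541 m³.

d = v × t = 14.08 × 5481 = 77172.5 m
857.9 ft/in³ → 1.59569×10⁷ m/m³
V = d / (distance per unit fuel) = 77172.5 / 1.59569×10⁷ = 0.00483631 m³
In gal: 0.00483631 / 0.00378541 = 1.27762 gal

1.278 gal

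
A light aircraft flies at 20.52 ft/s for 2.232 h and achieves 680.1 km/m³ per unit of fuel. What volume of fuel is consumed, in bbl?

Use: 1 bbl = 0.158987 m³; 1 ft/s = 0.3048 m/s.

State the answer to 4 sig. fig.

20.52 ft/s → 6.2545 m/s
2.232 h → 8035.2 s
d = v × t = 6.2545 × 8035.2 = 50256.2 m
680.1 km/m³ → 680100 m/m³
V = d / (distance per unit fuel) = 50256.2 / 680100 = 0.0738953 m³
In bbl: 0.0738953 / 0.158987 = 0.464788 bbl

0.4648 bbl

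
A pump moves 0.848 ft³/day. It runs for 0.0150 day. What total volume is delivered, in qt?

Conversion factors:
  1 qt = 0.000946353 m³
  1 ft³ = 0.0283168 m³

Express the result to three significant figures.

0.381 qt

0.848 ft³/day → 2.77924×10⁻⁷ m³/s
0.0150 day → 1296 s
V = Q × t = 2.77924×10⁻⁷ × 1296 = 3.6019×10⁻⁴ m³
In qt: 3.6019×10⁻⁴ / 0.000946353 = 0.380609 qt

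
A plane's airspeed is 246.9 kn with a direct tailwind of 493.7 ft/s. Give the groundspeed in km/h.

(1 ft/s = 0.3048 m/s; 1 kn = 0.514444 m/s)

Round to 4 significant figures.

246.9 kn × 0.514444 = 127.016 m/s
493.7 ft/s × 0.3048 = 150.48 m/s
Total: 127.016 + 150.48 = 277.496 m/s
In km/h: 277.496 / (1/3.6) = 998.986 km/h

999.0 km/h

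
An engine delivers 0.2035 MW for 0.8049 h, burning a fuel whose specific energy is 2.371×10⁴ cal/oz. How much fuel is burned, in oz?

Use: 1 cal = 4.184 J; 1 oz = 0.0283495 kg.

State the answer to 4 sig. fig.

5944 oz

0.2035 MW → 203500 W
0.8049 h → 2897.64 s
E = P × t = 203500 × 2897.64 = 5.8967×10⁸ J
2.371×10⁴ cal/oz → 3.49927×10⁶ J/kg
m = E / e_s = 5.8967×10⁸ / 3.49927×10⁶ = 168.512 kg
In oz: 168.512 / 0.0283495 = 5944.09 oz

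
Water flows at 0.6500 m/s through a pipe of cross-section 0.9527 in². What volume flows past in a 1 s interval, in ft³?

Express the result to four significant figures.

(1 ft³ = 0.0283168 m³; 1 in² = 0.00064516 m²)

0.01411 ft³

0.9527 in² × 0.00064516 → 6.14644×10⁻⁴ m²
V = v × A × t = 0.65 m/s × 6.14644×10⁻⁴ m² × 1 s = 3.99519×10⁻⁴ m³
3.99519×10⁻⁴ m³ ÷ (0.0283168 m³/ft³) = 0.0141089 ft³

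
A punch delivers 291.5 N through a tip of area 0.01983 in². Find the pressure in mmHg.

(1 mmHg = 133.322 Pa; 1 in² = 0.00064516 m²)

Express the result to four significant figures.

0.01983 in² × 0.00064516 → 1.27935×10⁻⁵ m²
P = F / A = 291.5 N / 1.27935×10⁻⁵ m² = 2.2785×10⁷ Pa
2.2785×10⁷ Pa ÷ (133.322 Pa/mmHg) = 170902 mmHg

1.709×10⁵ mmHg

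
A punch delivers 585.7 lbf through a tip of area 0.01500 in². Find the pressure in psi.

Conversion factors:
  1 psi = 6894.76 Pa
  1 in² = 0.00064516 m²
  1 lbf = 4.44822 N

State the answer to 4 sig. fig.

585.7 lbf × 4.44822 = 2605.32 N
0.01500 in² × 0.00064516 = 9.6774×10⁻⁶ m²
P = F / A = 2605.32 N / 9.6774×10⁻⁶ m² = 2.69217×10⁸ Pa
2.69217×10⁸ Pa ÷ (6894.76 Pa/psi) = 39046.6 psi

3.905×10⁴ psi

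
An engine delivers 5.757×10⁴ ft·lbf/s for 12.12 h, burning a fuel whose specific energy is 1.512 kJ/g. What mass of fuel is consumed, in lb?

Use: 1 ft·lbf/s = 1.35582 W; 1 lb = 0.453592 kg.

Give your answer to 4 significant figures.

4966 lb

5.757×10⁴ ft·lbf/s → 78054.6 W
12.12 h → 43632 s
E = P × t = 78054.6 × 43632 = 3.40568×10⁹ J
1.512 kJ/g → 1.512×10⁶ J/kg
m = E / e_s = 3.40568×10⁹ / 1.512×10⁶ = 2252.43 kg
In lb: 2252.43 / 0.453592 = 4965.76 lb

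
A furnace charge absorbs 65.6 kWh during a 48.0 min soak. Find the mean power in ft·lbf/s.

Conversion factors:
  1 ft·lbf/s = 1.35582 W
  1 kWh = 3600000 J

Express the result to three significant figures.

65.6 kWh × 3600000 → 2.3616×10⁸ J
48.0 min × 60 → 2880 s
P = E / t = 2.3616×10⁸ J / 2880 s = 82000 W
82000 W ÷ (1.35582 W/ft·lbf/s) = 60480 ft·lbf/s

6.05×10⁴ ft·lbf/s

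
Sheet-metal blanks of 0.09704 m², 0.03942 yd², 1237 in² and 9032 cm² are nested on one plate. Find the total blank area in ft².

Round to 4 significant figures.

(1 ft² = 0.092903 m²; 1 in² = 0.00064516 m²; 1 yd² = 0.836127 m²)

19.71 ft²

0.09704 m² (already m²)
0.03942 yd² × 0.836127 = 0.0329601 m²
1237 in² × 0.00064516 = 0.798063 m²
9032 cm² × 0.0001 = 0.9032 m²
Combined: 0.09704 + 0.0329601 + 0.798063 + 0.9032 = 1.83126 m²
In ft²: 1.83126 / 0.092903 = 19.7115 ft²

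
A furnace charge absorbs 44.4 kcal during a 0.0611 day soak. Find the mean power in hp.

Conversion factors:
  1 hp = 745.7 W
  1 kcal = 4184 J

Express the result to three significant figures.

0.0472 hp

44.4 kcal × 4184 = 185770 J
0.0611 day × 86400 = 5279.04 s
P = E / t = 185770 J / 5279.04 s = 35.1901 W
35.1901 W ÷ (745.7 W/hp) = 0.0471907 hp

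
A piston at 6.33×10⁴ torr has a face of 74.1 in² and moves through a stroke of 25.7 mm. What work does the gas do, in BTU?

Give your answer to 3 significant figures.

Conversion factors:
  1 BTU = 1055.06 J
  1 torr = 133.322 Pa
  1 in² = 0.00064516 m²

9.83 BTU

6.33×10⁴ torr → 8.43928×10⁶ Pa
74.1 in² → 0.0478064 m²
F = P × A = 8.43928×10⁶ × 0.0478064 = 403452 N
25.7 mm → 0.0257 m
W = F × d = 403452 × 0.0257 = 10368.7 J
In BTU: 10368.7 / 1055.06 = 9.82759 BTU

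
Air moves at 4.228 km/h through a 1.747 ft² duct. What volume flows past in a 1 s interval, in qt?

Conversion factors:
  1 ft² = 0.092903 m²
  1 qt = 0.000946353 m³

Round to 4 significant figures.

201.4 qt

4.228 km/h × (1/3.6) = 1.17444 m/s
1.747 ft² × 0.092903 = 0.162302 m²
V = v × A × t = 1.17444 m/s × 0.162302 m² × 1 s = 0.190614 m³
0.190614 m³ ÷ (0.000946353 m³/qt) = 201.42 qt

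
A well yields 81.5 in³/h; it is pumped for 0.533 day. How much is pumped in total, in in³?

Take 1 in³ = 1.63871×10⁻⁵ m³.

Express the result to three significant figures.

1040 in³

81.5 in³/h → 3.70986×10⁻⁷ m³/s
0.533 day → 46051.2 s
V = Q × t = 3.70986×10⁻⁷ × 46051.2 = 0.0170844 m³
In in³: 0.0170844 / 1.63871×10⁻⁵ = 1042.55 in³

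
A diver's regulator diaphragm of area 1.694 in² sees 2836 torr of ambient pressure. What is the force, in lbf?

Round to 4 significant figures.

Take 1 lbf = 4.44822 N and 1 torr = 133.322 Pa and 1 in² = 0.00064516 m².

92.90 lbf

2836 torr × 133.322 → 378101 Pa
1.694 in² × 0.00064516 → 0.0010929 m²
F = P × A = 378101 Pa × 0.0010929 m² = 413.227 N
413.227 N ÷ (4.44822 N/lbf) = 92.8972 lbf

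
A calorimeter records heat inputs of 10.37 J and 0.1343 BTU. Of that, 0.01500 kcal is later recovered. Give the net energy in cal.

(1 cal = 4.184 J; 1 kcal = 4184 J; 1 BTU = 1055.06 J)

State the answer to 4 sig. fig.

21.34 cal

10.37 J (already J)
0.1343 BTU × 1055.06 = 141.695 J
0.01500 kcal × 4184 = 62.76 J
Sum: 10.37 + 141.695 − 62.76 = 89.305 J
In cal: 89.305 / 4.184 = 21.3444 cal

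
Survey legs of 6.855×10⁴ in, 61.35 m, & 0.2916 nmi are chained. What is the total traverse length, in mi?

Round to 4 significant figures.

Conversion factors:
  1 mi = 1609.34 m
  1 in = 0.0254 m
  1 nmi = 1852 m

6.855×10⁴ in × 0.0254 = 1741.17 m
61.35 m (already m)
0.2916 nmi × 1852 = 540.043 m
Total: 1741.17 + 61.35 + 540.043 = 2342.56 m
In mi: 2342.56 / 1609.34 = 1.4556 mi

1.456 mi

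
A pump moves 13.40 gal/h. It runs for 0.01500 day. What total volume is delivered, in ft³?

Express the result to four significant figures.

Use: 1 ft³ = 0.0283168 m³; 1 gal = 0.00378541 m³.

0.6449 ft³

13.40 gal/h → 1.40901×10⁻⁵ m³/s
0.01500 day → 1296 s
V = Q × t = 1.40901×10⁻⁵ × 1296 = 0.0182608 m³
In ft³: 0.0182608 / 0.0283168 = 0.644875 ft³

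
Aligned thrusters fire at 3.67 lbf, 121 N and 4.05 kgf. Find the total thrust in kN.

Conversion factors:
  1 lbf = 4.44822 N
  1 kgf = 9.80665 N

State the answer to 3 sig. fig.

3.67 lbf × 4.44822 = 16.325 N
121 N (already N)
4.05 kgf × 9.80665 = 39.7169 N
Sum: 16.325 + 121 + 39.7169 = 177.042 N
In kN: 177.042 / 1000 = 0.177042 kN

0.177 kN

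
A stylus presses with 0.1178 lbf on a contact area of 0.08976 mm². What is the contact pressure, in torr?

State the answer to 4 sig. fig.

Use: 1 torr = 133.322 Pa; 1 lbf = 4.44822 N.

4.379×10⁴ torr

0.1178 lbf × 4.44822 → 0.524 N
0.08976 mm² × 10⁻⁶ → 8.976×10⁻⁸ m²
P = F / A = 0.524 N / 8.976×10⁻⁸ m² = 5.83779×10⁶ Pa
5.83779×10⁶ Pa ÷ (133.322 Pa/torr) = 43787.1 torr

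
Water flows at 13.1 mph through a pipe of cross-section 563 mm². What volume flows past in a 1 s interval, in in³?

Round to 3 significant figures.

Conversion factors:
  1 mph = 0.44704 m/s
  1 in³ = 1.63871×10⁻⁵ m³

201 in³

13.1 mph × 0.44704 = 5.85622 m/s
563 mm² × 10⁻⁶ = 5.63×10⁻⁴ m²
V = v × A × t = 5.85622 m/s × 5.63×10⁻⁴ m² × 1 s = 0.00329705 m³
0.00329705 m³ ÷ (1.63871×10⁻⁵ m³/in³) = 201.198 in³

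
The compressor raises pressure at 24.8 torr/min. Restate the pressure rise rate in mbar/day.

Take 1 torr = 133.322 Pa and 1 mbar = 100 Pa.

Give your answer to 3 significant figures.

24.8 torr/min × 133.322 Pa/torr ÷ 60 s/min = 55.1064 Pa/s
55.1064 Pa/s ÷ 100 Pa/mbar × 86400 s/day = 47611.9 mbar/day

4.76×10⁴ mbar/day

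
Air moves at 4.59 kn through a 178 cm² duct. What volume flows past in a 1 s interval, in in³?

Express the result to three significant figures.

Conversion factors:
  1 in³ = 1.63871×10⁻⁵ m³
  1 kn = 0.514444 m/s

4.59 kn × 0.514444 = 2.3613 m/s
178 cm² × 0.0001 = 0.0178 m²
V = v × A × t = 2.3613 m/s × 0.0178 m² × 1 s = 0.0420311 m³
0.0420311 m³ ÷ (1.63871×10⁻⁵ m³/in³) = 2564.89 in³

2560 in³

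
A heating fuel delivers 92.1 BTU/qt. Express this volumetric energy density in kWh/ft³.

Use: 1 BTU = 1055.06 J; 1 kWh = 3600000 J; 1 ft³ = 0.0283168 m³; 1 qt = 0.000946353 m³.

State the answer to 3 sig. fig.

0.808 kWh/ft³

92.1 BTU/qt × 1055.06 J/BTU ÷ 0.000946353 m³/qt = 1.02679×10⁸ J/m³
1.02679×10⁸ J/m³ ÷ 3600000 J/kWh × 0.0283168 m³/ft³ = 0.80765 kWh/ft³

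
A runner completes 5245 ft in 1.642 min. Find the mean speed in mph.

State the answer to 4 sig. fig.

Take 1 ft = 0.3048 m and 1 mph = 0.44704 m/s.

36.30 mph

5245 ft × 0.3048 → 1598.68 m
1.642 min × 60 → 98.52 s
v = d / t = 1598.68 m / 98.52 s = 16.227 m/s
16.227 m/s ÷ (0.44704 m/s/mph) = 36.2988 mph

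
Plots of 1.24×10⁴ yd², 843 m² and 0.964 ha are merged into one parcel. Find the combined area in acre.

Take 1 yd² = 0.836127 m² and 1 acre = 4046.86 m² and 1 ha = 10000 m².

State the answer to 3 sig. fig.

5.15 acre

1.24×10⁴ yd² × 0.836127 = 10368 m²
843 m² (already m²)
0.964 ha × 10000 = 9640 m²
Combined: 10368 + 843 + 9640 = 20851 m²
In acre: 20851 / 4046.86 = 5.15239 acre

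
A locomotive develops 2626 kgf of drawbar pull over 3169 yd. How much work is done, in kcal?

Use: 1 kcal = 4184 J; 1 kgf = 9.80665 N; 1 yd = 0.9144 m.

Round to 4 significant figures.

1.784×10⁴ kcal

2626 kgf × 9.80665 → 25752.3 N
3169 yd × 0.9144 → 2897.73 m
W = F × d = 25752.3 N × 2897.73 m = 7.46232×10⁷ J
7.46232×10⁷ J ÷ (4184 J/kcal) = 17835.4 kcal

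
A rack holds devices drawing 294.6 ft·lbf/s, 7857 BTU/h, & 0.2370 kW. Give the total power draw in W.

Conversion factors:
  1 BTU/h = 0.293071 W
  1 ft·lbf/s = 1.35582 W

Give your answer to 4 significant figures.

294.6 ft·lbf/s × 1.35582 = 399.425 W
7857 BTU/h × 0.293071 = 2302.66 W
0.2370 kW × 1000 = 237 W
Total: 399.425 + 2302.66 + 237 = 2939.08 W

2939 W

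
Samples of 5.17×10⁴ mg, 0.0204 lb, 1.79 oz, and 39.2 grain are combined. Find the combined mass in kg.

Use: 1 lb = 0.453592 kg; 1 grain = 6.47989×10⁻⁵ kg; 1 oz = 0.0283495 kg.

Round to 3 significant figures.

5.17×10⁴ mg × 10⁻⁶ = 0.0517 kg
0.0204 lb × 0.453592 = 0.00925328 kg
1.79 oz × 0.0283495 = 0.0507456 kg
39.2 grain × 6.47989×10⁻⁵ = 0.00254012 kg
Combined: 0.0517 + 0.00925328 + 0.0507456 + 0.00254012 = 0.114239 kg

0.114 kg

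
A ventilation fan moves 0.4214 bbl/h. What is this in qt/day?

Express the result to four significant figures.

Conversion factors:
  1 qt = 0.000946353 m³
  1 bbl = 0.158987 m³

1699 qt/day

0.4214 bbl/h × 0.158987 m³/bbl ÷ 3600 s/h = 1.86103×10⁻⁵ m³/s
1.86103×10⁻⁵ m³/s ÷ 0.000946353 m³/qt × 86400 s/day = 1699.08 qt/day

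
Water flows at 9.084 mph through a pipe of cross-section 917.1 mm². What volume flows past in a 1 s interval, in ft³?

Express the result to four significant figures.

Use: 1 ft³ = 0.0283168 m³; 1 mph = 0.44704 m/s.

0.1315 ft³

9.084 mph × 0.44704 → 4.06091 m/s
917.1 mm² × 10⁻⁶ → 9.171×10⁻⁴ m²
V = v × A × t = 4.06091 m/s × 9.171×10⁻⁴ m² × 1 s = 0.00372426 m³
0.00372426 m³ ÷ (0.0283168 m³/ft³) = 0.131521 ft³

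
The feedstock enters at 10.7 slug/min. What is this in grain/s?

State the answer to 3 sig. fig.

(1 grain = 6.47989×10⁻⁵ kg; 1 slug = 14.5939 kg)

4.02×10⁴ grain/s

10.7 slug/min × 14.5939 kg/slug ÷ 60 s/min = 2.60258 kg/s
2.60258 kg/s ÷ 6.47989×10⁻⁵ kg/grain = 40164 grain/s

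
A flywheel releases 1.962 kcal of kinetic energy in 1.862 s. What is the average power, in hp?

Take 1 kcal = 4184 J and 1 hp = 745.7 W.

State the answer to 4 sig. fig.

1.962 kcal × 4184 = 8209.01 J
P = E / t = 8209.01 J / 1.862 s = 4408.71 W
4408.71 W ÷ (745.7 W/hp) = 5.91218 hp

5.912 hp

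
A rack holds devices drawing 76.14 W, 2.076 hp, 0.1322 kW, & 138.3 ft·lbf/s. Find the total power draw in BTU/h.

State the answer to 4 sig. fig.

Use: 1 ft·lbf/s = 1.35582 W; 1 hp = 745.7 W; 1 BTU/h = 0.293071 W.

6633 BTU/h

76.14 W (already W)
2.076 hp × 745.7 → 1548.07 W
0.1322 kW × 1000 → 132.2 W
138.3 ft·lbf/s × 1.35582 → 187.51 W
Total: 76.14 + 1548.07 + 132.2 + 187.51 = 1943.92 W
In BTU/h: 1943.92 / 0.293071 = 6632.93 BTU/h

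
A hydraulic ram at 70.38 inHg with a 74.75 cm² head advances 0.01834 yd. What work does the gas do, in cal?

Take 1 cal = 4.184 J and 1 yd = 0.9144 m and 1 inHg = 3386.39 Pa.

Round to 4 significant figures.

70.38 inHg → 238334 Pa
74.75 cm² → 0.007475 m²
F = P × A = 238334 × 0.007475 = 1781.55 N
0.01834 yd → 0.0167701 m
W = F × d = 1781.55 × 0.0167701 = 29.8768 J
In cal: 29.8768 / 4.184 = 7.14073 cal

7.141 cal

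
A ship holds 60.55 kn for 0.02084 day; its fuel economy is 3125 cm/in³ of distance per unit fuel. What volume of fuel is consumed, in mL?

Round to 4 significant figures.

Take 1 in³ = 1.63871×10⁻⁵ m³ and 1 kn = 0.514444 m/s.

2.941×10⁴ mL

60.55 kn → 31.1496 m/s
0.02084 day → 1800.58 s
d = v × t = 31.1496 × 1800.58 = 56087.3 m
3125 cm/in³ → 1.90699×10⁶ m/m³
V = d / (distance per unit fuel) = 56087.3 / 1.90699×10⁶ = 0.0294114 m³
In mL: 0.0294114 / 10⁻⁶ = 29411.4 mL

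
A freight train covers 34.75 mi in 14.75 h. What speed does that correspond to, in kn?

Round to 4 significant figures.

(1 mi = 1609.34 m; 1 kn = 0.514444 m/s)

34.75 mi × 1609.34 = 55924.6 m
14.75 h × 3600 = 53100 s
v = d / t = 55924.6 m / 53100 s = 1.05319 m/s
1.05319 m/s ÷ (0.514444 m/s/kn) = 2.04724 kn

2.047 kn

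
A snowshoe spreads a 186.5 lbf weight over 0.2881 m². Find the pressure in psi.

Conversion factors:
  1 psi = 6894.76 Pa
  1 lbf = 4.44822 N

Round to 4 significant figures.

0.4176 psi

186.5 lbf × 4.44822 = 829.593 N
P = F / A = 829.593 N / 0.2881 m² = 2879.53 Pa
2879.53 Pa ÷ (6894.76 Pa/psi) = 0.41764 psi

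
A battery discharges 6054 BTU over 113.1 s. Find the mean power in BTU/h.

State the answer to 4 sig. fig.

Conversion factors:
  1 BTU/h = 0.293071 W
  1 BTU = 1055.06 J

1.927×10⁵ BTU/h

6054 BTU × 1055.06 → 6.38733×10⁶ J
P = E / t = 6.38733×10⁶ J / 113.1 s = 56475.1 W
56475.1 W ÷ (0.293071 W/BTU/h) = 192701 BTU/h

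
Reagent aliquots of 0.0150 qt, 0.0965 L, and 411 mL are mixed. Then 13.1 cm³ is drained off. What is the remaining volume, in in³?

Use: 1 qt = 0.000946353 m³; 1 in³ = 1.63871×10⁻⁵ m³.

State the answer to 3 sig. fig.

31.0 in³

0.0150 qt × 0.000946353 → 1.41953×10⁻⁵ m³
0.0965 L × 0.001 → 9.65×10⁻⁵ m³
411 mL × 10⁻⁶ → 4.11×10⁻⁴ m³
13.1 cm³ × 10⁻⁶ → 1.31×10⁻⁵ m³
Net: 1.41953×10⁻⁵ + 9.65×10⁻⁵ + 4.11×10⁻⁴ − 1.31×10⁻⁵ = 5.08595×10⁻⁴ m³
In in³: 5.08595×10⁻⁴ / 1.63871×10⁻⁵ = 31.0363 in³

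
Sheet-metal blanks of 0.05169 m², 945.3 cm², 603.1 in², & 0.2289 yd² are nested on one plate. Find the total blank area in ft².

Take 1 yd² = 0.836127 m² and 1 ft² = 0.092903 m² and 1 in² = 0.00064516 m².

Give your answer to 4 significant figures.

0.05169 m² (already m²)
945.3 cm² × 0.0001 = 0.09453 m²
603.1 in² × 0.00064516 = 0.389096 m²
0.2289 yd² × 0.836127 = 0.191389 m²
Total: 0.05169 + 0.09453 + 0.389096 + 0.191389 = 0.726705 m²
In ft²: 0.726705 / 0.092903 = 7.82219 ft²

7.822 ft²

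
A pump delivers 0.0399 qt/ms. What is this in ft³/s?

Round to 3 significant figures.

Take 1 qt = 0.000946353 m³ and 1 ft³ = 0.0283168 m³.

1.33 ft³/s

0.0399 qt/ms × 0.000946353 m³/qt ÷ 0.001 s/ms = 0.0377595 m³/s
0.0377595 m³/s ÷ 0.0283168 m³/ft³ = 1.33347 ft³/s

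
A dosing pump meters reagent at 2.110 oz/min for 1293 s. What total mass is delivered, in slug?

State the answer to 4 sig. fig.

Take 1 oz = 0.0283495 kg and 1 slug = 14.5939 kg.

0.08833 slug

2.110 oz/min → 9.96957×10⁻⁴ kg/s
m = ṁ × t = 9.96957×10⁻⁴ × 1293 = 1.28907 kg
In slug: 1.28907 / 14.5939 = 0.0883294 slug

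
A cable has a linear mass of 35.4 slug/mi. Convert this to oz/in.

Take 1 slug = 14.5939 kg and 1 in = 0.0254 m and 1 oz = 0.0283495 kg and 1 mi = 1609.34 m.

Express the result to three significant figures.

0.288 oz/in

35.4 slug/mi × 14.5939 kg/slug ÷ 1609.34 m/mi = 0.321016 kg/m
0.321016 kg/m ÷ 0.0283495 kg/oz × 0.0254 m/in = 0.287617 oz/in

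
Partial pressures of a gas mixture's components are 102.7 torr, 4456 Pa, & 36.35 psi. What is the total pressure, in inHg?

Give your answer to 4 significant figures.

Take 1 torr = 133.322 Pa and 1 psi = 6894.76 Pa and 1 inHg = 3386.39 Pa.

102.7 torr × 133.322 = 13692.2 Pa
4456 Pa (already Pa)
36.35 psi × 6894.76 = 250625 Pa
Total: 13692.2 + 4456 + 250625 = 268773 Pa
In inHg: 268773 / 3386.39 = 79.3686 inHg

79.37 inHg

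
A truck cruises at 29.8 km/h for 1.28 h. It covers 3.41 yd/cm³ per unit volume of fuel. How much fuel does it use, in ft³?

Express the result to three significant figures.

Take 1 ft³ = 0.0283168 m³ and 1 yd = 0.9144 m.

0.432 ft³

29.8 km/h → 8.27778 m/s
1.28 h → 4608 s
d = v × t = 8.27778 × 4608 = 38144 m
3.41 yd/cm³ → 3.1181×10⁶ m/m³
V = d / (distance per unit fuel) = 38144 / 3.1181×10⁶ = 0.0122331 m³
In ft³: 0.0122331 / 0.0283168 = 0.432009 ft³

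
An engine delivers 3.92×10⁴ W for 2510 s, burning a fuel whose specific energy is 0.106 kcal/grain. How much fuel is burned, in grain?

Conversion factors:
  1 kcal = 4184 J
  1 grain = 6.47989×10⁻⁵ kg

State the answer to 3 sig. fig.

E = P × t = 39200 × 2510 = 9.8392×10⁷ J
0.106 kcal/grain → 6.84431×10⁶ J/kg
m = E / e_s = 9.8392×10⁷ / 6.84431×10⁶ = 14.3757 kg
In grain: 14.3757 / 6.47989×10⁻⁵ = 221851 grain

2.22×10⁵ grain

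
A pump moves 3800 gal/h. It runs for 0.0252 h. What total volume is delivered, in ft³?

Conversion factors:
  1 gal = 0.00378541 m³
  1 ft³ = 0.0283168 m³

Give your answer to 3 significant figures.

12.8 ft³

3800 gal/h → 0.00399571 m³/s
0.0252 h → 90.72 s
V = Q × t = 0.00399571 × 90.72 = 0.362491 m³
In ft³: 0.362491 / 0.0283168 = 12.8013 ft³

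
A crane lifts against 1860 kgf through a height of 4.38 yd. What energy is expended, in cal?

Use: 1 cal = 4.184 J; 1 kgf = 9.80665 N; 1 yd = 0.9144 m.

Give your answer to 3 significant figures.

1860 kgf × 9.80665 = 18240.4 N
4.38 yd × 0.9144 = 4.00507 m
W = F × d = 18240.4 N × 4.00507 m = 73054.1 J
73054.1 J ÷ (4.184 J/cal) = 17460.3 cal

1.75×10⁴ cal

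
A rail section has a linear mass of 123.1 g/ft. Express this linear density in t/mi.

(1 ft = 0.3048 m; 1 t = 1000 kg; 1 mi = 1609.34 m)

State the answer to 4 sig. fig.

123.1 g/ft × 0.001 kg/g ÷ 0.3048 m/ft = 0.403871 kg/m
0.403871 kg/m ÷ 1000 kg/t × 1609.34 m/mi = 0.649966 t/mi

0.6500 t/mi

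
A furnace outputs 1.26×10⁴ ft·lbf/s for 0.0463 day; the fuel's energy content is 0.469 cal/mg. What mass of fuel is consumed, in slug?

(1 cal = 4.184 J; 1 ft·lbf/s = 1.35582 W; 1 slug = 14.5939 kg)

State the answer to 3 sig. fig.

2.39 slug

1.26×10⁴ ft·lbf/s → 17083.3 W
0.0463 day → 4000.32 s
E = P × t = 17083.3 × 4000.32 = 6.83387×10⁷ J
0.469 cal/mg → 1.9623×10⁶ J/kg
m = E / e_s = 6.83387×10⁷ / 1.9623×10⁶ = 34.8258 kg
In slug: 34.8258 / 14.5939 = 2.38633 slug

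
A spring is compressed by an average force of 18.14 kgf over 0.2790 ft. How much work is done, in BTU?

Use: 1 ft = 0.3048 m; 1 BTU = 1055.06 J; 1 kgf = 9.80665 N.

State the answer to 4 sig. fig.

18.14 kgf × 9.80665 = 177.893 N
0.2790 ft × 0.3048 = 0.0850392 m
W = F × d = 177.893 N × 0.0850392 m = 15.1279 J
15.1279 J ÷ (1055.06 J/BTU) = 0.0143384 BTU

0.01434 BTU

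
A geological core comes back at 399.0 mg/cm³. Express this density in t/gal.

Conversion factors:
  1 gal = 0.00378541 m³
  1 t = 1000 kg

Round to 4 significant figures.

399.0 mg/cm³ × 10⁻⁶ kg/mg ÷ 10⁻⁶ m³/cm³ = 399 kg/m³
399 kg/m³ ÷ 1000 kg/t × 0.00378541 m³/gal = 0.00151038 t/gal

0.001510 t/gal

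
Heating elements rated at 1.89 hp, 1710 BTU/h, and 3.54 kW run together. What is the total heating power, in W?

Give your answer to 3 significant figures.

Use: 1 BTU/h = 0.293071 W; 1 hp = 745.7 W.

5450 W

1.89 hp × 745.7 = 1409.37 W
1710 BTU/h × 0.293071 = 501.151 W
3.54 kW × 1000 = 3540 W
Combined: 1409.37 + 501.151 + 3540 = 5450.52 W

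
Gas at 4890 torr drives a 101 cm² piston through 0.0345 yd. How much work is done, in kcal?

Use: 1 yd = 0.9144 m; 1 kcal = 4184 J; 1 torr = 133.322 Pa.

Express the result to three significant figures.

4890 torr → 651945 Pa
101 cm² → 0.0101 m²
F = P × A = 651945 × 0.0101 = 6584.64 N
0.0345 yd → 0.0315468 m
W = F × d = 6584.64 × 0.0315468 = 207.724 J
In kcal: 207.724 / 4184 = 0.0496472 kcal

0.0496 kcal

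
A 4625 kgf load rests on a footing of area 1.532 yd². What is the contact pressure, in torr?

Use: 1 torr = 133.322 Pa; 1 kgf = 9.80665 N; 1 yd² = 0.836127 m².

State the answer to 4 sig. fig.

265.6 torr

4625 kgf × 9.80665 → 45355.8 N
1.532 yd² × 0.836127 → 1.28095 m²
P = F / A = 45355.8 N / 1.28095 m² = 35407.9 Pa
35407.9 Pa ÷ (133.322 Pa/torr) = 265.582 torr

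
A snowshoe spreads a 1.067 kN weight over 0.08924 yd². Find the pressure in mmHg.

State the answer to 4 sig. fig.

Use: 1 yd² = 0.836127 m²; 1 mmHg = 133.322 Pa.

1.067 kN × 1000 = 1067 N
0.08924 yd² × 0.836127 = 0.074616 m²
P = F / A = 1067 N / 0.074616 m² = 14299.9 Pa
14299.9 Pa ÷ (133.322 Pa/mmHg) = 107.258 mmHg

107.3 mmHg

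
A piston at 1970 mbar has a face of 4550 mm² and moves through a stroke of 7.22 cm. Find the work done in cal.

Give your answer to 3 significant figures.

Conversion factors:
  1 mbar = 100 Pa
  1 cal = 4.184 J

1970 mbar → 197000 Pa
4550 mm² → 0.00455 m²
F = P × A = 197000 × 0.00455 = 896.35 N
7.22 cm → 0.0722 m
W = F × d = 896.35 × 0.0722 = 64.7165 J
In cal: 64.7165 / 4.184 = 15.4676 cal

15.5 cal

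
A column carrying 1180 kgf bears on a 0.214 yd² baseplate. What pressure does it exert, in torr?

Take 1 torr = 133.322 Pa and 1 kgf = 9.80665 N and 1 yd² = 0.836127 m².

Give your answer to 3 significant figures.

485 torr

1180 kgf × 9.80665 → 11571.8 N
0.214 yd² × 0.836127 → 0.178931 m²
P = F / A = 11571.8 N / 0.178931 m² = 64671.9 Pa
64671.9 Pa ÷ (133.322 Pa/torr) = 485.08 torr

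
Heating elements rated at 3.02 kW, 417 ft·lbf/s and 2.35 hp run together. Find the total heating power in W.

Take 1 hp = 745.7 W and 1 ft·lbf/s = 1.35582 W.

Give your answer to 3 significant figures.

5340 W

3.02 kW × 1000 → 3020 W
417 ft·lbf/s × 1.35582 → 565.377 W
2.35 hp × 745.7 → 1752.4 W
Sum: 3020 + 565.377 + 1752.4 = 5337.78 W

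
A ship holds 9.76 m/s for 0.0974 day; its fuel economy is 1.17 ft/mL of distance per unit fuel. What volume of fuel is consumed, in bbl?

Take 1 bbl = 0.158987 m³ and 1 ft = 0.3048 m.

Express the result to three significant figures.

0.0974 day → 8415.36 s
d = v × t = 9.76 × 8415.36 = 82133.9 m
1.17 ft/mL → 356616 m/m³
V = d / (distance per unit fuel) = 82133.9 / 356616 = 0.230315 m³
In bbl: 0.230315 / 0.158987 = 1.44864 bbl

1.45 bbl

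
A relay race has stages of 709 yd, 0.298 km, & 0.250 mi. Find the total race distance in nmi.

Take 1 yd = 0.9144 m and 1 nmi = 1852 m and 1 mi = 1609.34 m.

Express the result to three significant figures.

709 yd × 0.9144 = 648.31 m
0.298 km × 1000 = 298 m
0.250 mi × 1609.34 = 402.335 m
Sum: 648.31 + 298 + 402.335 = 1348.64 m
In nmi: 1348.64 / 1852 = 0.728207 nmi

0.728 nmi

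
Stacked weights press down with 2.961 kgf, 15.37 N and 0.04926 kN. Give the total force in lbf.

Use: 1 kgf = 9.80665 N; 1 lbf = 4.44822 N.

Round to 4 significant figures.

21.06 lbf

2.961 kgf × 9.80665 = 29.0375 N
15.37 N (already N)
0.04926 kN × 1000 = 49.26 N
Sum: 29.0375 + 15.37 + 49.26 = 93.6675 N
In lbf: 93.6675 / 4.44822 = 21.0573 lbf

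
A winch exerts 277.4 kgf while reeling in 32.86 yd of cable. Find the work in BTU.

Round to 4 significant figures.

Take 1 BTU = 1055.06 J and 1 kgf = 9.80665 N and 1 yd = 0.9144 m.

277.4 kgf × 9.80665 → 2720.36 N
32.86 yd × 0.9144 → 30.0472 m
W = F × d = 2720.36 N × 30.0472 m = 81739.2 J
81739.2 J ÷ (1055.06 J/BTU) = 77.4735 BTU

77.47 BTU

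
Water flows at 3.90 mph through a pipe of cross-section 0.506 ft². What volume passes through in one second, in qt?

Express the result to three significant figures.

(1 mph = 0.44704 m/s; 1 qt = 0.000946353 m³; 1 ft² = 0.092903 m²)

86.6 qt

3.90 mph × 0.44704 → 1.74346 m/s
0.506 ft² × 0.092903 → 0.0470089 m²
V = v × A × t = 1.74346 m/s × 0.0470089 m² × 1 s = 0.0819581 m³
0.0819581 m³ ÷ (0.000946353 m³/qt) = 86.6042 qt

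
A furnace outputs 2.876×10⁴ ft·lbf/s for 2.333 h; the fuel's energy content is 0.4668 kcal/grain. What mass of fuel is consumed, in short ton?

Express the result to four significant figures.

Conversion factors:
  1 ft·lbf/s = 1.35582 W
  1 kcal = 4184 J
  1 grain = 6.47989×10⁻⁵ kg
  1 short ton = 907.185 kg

2.876×10⁴ ft·lbf/s → 38993.4 W
2.333 h → 8398.8 s
E = P × t = 38993.4 × 8398.8 = 3.27498×10⁸ J
0.4668 kcal/grain → 3.01408×10⁷ J/kg
m = E / e_s = 3.27498×10⁸ / 3.01408×10⁷ = 10.8656 kg
In short ton: 10.8656 / 907.185 = 0.0119773 short ton

0.01198 short ton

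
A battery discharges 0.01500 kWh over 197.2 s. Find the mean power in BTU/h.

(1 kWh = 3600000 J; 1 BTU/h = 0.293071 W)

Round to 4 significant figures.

934.4 BTU/h

0.01500 kWh × 3600000 → 54000 J
P = E / t = 54000 J / 197.2 s = 273.834 W
273.834 W ÷ (0.293071 W/BTU/h) = 934.361 BTU/h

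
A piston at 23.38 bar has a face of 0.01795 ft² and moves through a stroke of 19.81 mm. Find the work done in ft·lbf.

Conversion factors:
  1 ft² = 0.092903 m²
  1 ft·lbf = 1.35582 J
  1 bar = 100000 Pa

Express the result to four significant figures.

56.97 ft·lbf

23.38 bar → 2.338×10⁶ Pa
0.01795 ft² → 0.00166761 m²
F = P × A = 2.338×10⁶ × 0.00166761 = 3898.87 N
19.81 mm → 0.01981 m
W = F × d = 3898.87 × 0.01981 = 77.2366 J
In ft·lbf: 77.2366 / 1.35582 = 56.9667 ft·lbf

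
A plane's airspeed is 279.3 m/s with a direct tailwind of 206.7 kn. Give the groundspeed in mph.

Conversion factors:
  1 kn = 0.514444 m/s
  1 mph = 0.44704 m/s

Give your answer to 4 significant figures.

279.3 m/s (already m/s)
206.7 kn × 0.514444 = 106.336 m/s
Sum: 279.3 + 106.336 = 385.636 m/s
In mph: 385.636 / 0.44704 = 862.643 mph

862.6 mph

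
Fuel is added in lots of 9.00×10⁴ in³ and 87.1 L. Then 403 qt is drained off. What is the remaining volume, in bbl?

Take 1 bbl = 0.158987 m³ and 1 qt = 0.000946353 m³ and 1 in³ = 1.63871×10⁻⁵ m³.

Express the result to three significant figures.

9.00×10⁴ in³ × 1.63871×10⁻⁵ = 1.47484 m³
87.1 L × 0.001 = 0.0871 m³
403 qt × 0.000946353 = 0.38138 m³
Net: 1.47484 + 0.0871 − 0.38138 = 1.18056 m³
In bbl: 1.18056 / 0.158987 = 7.42551 bbl

7.43 bbl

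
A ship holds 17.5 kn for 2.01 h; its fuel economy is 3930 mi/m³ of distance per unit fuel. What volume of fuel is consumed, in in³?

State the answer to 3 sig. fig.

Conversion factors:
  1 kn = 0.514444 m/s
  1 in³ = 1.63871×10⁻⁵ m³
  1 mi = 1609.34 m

629 in³

17.5 kn → 9.00277 m/s
2.01 h → 7236 s
d = v × t = 9.00277 × 7236 = 65144 m
3930 mi/m³ → 6.32471×10⁶ m/m³
V = d / (distance per unit fuel) = 65144 / 6.32471×10⁶ = 0.0102999 m³
In in³: 0.0102999 / 1.63871×10⁻⁵ = 628.537 in³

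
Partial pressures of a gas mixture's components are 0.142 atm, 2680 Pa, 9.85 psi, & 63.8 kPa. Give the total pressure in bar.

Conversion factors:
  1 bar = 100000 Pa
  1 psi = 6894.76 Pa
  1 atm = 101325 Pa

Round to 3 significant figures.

0.142 atm × 101325 → 14388.1 Pa
2680 Pa (already Pa)
9.85 psi × 6894.76 → 67913.4 Pa
63.8 kPa × 1000 → 63800 Pa
Combined: 14388.1 + 2680 + 67913.4 + 63800 = 148782 Pa
In bar: 148782 / 100000 = 1.48782 bar

1.49 bar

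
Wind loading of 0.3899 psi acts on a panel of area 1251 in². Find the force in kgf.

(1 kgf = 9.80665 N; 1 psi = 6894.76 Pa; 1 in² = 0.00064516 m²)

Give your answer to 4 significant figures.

0.3899 psi × 6894.76 = 2688.27 Pa
1251 in² × 0.00064516 = 0.807095 m²
F = P × A = 2688.27 Pa × 0.807095 m² = 2169.69 N
2169.69 N ÷ (9.80665 N/kgf) = 221.247 kgf

221.2 kgf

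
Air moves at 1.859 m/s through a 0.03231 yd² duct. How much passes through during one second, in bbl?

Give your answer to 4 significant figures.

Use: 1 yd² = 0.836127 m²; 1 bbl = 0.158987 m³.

0.3159 bbl

0.03231 yd² × 0.836127 → 0.0270153 m²
V = v × A × t = 1.859 m/s × 0.0270153 m² × 1 s = 0.0502214 m³
0.0502214 m³ ÷ (0.158987 m³/bbl) = 0.315884 bbl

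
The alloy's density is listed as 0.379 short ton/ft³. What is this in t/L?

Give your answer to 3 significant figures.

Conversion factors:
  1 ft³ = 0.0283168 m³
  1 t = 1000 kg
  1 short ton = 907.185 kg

0.0121 t/L

0.379 short ton/ft³ × 907.185 kg/short ton ÷ 0.0283168 m³/ft³ = 12142 kg/m³
12142 kg/m³ ÷ 1000 kg/t × 0.001 m³/L = 0.012142 t/L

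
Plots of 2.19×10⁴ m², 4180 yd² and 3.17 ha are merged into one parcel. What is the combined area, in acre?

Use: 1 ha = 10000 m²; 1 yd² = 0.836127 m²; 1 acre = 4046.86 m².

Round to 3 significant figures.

14.1 acre

2.19×10⁴ m² (already m²)
4180 yd² × 0.836127 = 3495.01 m²
3.17 ha × 10000 = 31700 m²
Sum: 21900 + 3495.01 + 31700 = 57095 m²
In acre: 57095 / 4046.86 = 14.1085 acre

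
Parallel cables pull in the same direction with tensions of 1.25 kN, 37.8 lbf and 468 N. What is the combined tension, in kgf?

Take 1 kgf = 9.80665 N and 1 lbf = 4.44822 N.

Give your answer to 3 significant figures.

192 kgf

1.25 kN × 1000 = 1250 N
37.8 lbf × 4.44822 = 168.143 N
468 N (already N)
Combined: 1250 + 168.143 + 468 = 1886.14 N
In kgf: 1886.14 / 9.80665 = 192.333 kgf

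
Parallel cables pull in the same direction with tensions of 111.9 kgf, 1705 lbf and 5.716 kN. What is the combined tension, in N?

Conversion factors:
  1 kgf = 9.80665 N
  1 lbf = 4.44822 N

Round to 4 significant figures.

111.9 kgf × 9.80665 = 1097.36 N
1705 lbf × 4.44822 = 7584.22 N
5.716 kN × 1000 = 5716 N
Combined: 1097.36 + 7584.22 + 5716 = 14397.6 N

1.440×10⁴ N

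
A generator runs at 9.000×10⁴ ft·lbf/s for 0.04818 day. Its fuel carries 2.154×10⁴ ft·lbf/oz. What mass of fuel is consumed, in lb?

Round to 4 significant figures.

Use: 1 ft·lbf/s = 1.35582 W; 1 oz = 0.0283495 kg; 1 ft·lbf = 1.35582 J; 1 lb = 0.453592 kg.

1087 lb

9.000×10⁴ ft·lbf/s → 122024 W
0.04818 day → 4162.75 s
E = P × t = 122024 × 4162.75 = 5.07955×10⁸ J
2.154×10⁴ ft·lbf/oz → 1.03015×10⁶ J/kg
m = E / e_s = 5.07955×10⁸ / 1.03015×10⁶ = 493.088 kg
In lb: 493.088 / 0.453592 = 1087.07 lb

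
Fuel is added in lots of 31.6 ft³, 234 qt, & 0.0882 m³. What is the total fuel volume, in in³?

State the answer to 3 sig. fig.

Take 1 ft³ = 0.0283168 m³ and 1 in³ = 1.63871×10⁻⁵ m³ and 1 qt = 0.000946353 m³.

31.6 ft³ × 0.0283168 → 0.894811 m³
234 qt × 0.000946353 → 0.221447 m³
0.0882 m³ (already m³)
Sum: 0.894811 + 0.221447 + 0.0882 = 1.20446 m³
In in³: 1.20446 / 1.63871×10⁻⁵ = 73500.5 in³

7.35×10⁴ in³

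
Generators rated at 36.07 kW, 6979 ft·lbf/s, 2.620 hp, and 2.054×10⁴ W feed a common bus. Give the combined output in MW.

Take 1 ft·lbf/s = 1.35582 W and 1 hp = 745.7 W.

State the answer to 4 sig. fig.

0.06803 MW

36.07 kW × 1000 = 36070 W
6979 ft·lbf/s × 1.35582 = 9462.27 W
2.620 hp × 745.7 = 1953.73 W
2.054×10⁴ W (already W)
Combined: 36070 + 9462.27 + 1953.73 + 20540 = 68026 W
In MW: 68026 / 1000000 = 0.068026 MW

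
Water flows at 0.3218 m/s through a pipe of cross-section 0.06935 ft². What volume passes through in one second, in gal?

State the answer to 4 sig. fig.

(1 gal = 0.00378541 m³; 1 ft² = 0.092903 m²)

0.5477 gal

0.06935 ft² × 0.092903 → 0.00644282 m²
V = v × A × t = 0.3218 m/s × 0.00644282 m² × 1 s = 0.0020733 m³
0.0020733 m³ ÷ (0.00378541 m³/gal) = 0.547708 gal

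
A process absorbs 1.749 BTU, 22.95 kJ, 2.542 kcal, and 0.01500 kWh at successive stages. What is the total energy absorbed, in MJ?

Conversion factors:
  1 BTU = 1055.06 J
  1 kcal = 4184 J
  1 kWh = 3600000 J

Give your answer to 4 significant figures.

1.749 BTU × 1055.06 = 1845.3 J
22.95 kJ × 1000 = 22950 J
2.542 kcal × 4184 = 10635.7 J
0.01500 kWh × 3600000 = 54000 J
Combined: 1845.3 + 22950 + 10635.7 + 54000 = 89431 J
In MJ: 89431 / 1000000 = 0.089431 MJ

0.08943 MJ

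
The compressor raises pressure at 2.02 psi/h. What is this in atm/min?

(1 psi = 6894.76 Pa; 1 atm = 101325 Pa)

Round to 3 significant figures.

0.00229 atm/min

2.02 psi/h × 6894.76 Pa/psi ÷ 3600 s/h = 3.86873 Pa/s
3.86873 Pa/s ÷ 101325 Pa/atm × 60 s/min = 0.00229088 atm/min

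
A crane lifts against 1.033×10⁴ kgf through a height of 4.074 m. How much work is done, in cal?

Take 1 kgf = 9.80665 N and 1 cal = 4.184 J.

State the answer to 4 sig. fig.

9.864×10⁴ cal

1.033×10⁴ kgf × 9.80665 → 101303 N
W = F × d = 101303 N × 4.074 m = 412708 J
412708 J ÷ (4.184 J/cal) = 98639.6 cal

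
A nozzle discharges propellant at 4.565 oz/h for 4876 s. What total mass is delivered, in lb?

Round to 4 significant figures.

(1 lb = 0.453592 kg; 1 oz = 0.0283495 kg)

0.3864 lb

4.565 oz/h → 3.59487×10⁻⁵ kg/s
m = ṁ × t = 3.59487×10⁻⁵ × 4876 = 0.175286 kg
In lb: 0.175286 / 0.453592 = 0.38644 lb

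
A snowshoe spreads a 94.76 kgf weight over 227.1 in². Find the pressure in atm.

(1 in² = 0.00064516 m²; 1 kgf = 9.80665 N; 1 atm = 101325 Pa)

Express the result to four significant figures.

0.06260 atm

94.76 kgf × 9.80665 = 929.278 N
227.1 in² × 0.00064516 = 0.146516 m²
P = F / A = 929.278 N / 0.146516 m² = 6342.5 Pa
6342.5 Pa ÷ (101325 Pa/atm) = 0.0625956 atm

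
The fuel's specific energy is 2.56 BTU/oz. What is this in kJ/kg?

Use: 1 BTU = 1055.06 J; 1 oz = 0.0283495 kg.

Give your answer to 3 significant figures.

95.3 kJ/kg

2.56 BTU/oz × 1055.06 J/BTU ÷ 0.0283495 kg/oz = 95273.4 J/kg
95273.4 J/kg ÷ 1000 J/kJ = 95.2734 kJ/kg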